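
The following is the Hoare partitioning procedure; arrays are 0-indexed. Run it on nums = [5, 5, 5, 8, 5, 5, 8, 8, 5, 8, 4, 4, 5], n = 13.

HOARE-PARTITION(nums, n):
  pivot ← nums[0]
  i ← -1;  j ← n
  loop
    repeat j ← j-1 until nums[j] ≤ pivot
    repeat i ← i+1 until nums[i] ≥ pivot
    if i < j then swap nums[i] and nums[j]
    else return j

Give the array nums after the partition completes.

[5, 4, 4, 5, 5, 5, 8, 8, 8, 8, 5, 5, 5]

pivot=5
j stops at 12 (5), i stops at 0 (5); swap ⇒ [5, 5, 5, 8, 5, 5, 8, 8, 5, 8, 4, 4, 5]
j stops at 11 (4), i stops at 1 (5); swap ⇒ [5, 4, 5, 8, 5, 5, 8, 8, 5, 8, 4, 5, 5]
j stops at 10 (4), i stops at 2 (5); swap ⇒ [5, 4, 4, 8, 5, 5, 8, 8, 5, 8, 5, 5, 5]
j stops at 8 (5), i stops at 3 (8); swap ⇒ [5, 4, 4, 5, 5, 5, 8, 8, 8, 8, 5, 5, 5]
j stops at 5 (5), i stops at 4 (5); swap ⇒ [5, 4, 4, 5, 5, 5, 8, 8, 8, 8, 5, 5, 5]
j stops at 4, i stops at 5; i≥j ⇒ return 4. nums=[5, 4, 4, 5, 5, 5, 8, 8, 8, 8, 5, 5, 5]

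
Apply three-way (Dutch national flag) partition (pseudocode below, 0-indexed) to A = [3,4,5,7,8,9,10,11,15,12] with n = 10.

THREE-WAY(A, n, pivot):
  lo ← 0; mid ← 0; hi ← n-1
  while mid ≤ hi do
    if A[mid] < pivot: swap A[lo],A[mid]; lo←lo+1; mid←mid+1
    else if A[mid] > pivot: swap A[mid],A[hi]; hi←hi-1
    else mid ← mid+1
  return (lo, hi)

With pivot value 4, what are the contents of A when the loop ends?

[3,4,7,8,9,10,11,15,12,5]

pivot = 4; lo=0, mid=0, hi=9
A[mid]=3<4: swap A[0],A[0]; lo=1,mid=1 → [3,4,5,7,8,9,10,11,15,12]
A[mid]=4=4: mid=2
A[mid]=5>4: swap A[2],A[9]; hi=8 → [3,4,12,7,8,9,10,11,15,5]
A[mid]=12>4: swap A[2],A[8]; hi=7 → [3,4,15,7,8,9,10,11,12,5]
A[mid]=15>4: swap A[2],A[7]; hi=6 → [3,4,11,7,8,9,10,15,12,5]
A[mid]=11>4: swap A[2],A[6]; hi=5 → [3,4,10,7,8,9,11,15,12,5]
A[mid]=10>4: swap A[2],A[5]; hi=4 → [3,4,9,7,8,10,11,15,12,5]
A[mid]=9>4: swap A[2],A[4]; hi=3 → [3,4,8,7,9,10,11,15,12,5]
A[mid]=8>4: swap A[2],A[3]; hi=2 → [3,4,7,8,9,10,11,15,12,5]
A[mid]=7>4: swap A[2],A[2]; hi=1 → [3,4,7,8,9,10,11,15,12,5]
end: lo=1, hi=1; A = [3,4,7,8,9,10,11,15,12,5]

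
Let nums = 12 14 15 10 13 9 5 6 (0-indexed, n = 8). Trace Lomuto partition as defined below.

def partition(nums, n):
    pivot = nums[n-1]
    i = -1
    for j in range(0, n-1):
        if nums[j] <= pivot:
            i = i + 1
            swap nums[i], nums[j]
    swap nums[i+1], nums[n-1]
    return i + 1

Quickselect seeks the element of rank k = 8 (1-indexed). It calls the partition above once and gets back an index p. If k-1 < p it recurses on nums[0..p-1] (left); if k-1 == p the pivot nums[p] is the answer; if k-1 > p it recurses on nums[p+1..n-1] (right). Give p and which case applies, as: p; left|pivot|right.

pivot = nums[7] = 6; i = -1
j=0: nums[0]=12 > 6 → no swap
j=1: nums[1]=14 > 6 → no swap
j=2: nums[2]=15 > 6 → no swap
j=3: nums[3]=10 > 6 → no swap
j=4: nums[4]=13 > 6 → no swap
j=5: nums[5]=9 > 6 → no swap
j=6: nums[6]=5 ≤ 6 → i=0, swap nums[0],nums[6] → 5 14 15 10 13 9 12 6
final swap nums[1],nums[7] → 5 6 15 10 13 9 12 14; return 1
p = 1; k-1 = 7 > 1 ⇒ right

1; right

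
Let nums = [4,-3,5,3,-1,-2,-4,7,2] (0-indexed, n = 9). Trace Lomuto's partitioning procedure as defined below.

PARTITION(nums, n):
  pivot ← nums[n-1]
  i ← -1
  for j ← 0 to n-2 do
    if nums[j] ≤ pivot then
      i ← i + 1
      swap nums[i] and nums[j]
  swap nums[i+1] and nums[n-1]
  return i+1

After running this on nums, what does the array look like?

[-3,-1,-2,-4,2,5,3,7,4]

pivot = nums[8] = 2; i = -1
j=0: nums[0]=4 > 2 → no swap
j=1: nums[1]=-3 ≤ 2 → i=0, swap nums[0],nums[1] → [-3,4,5,3,-1,-2,-4,7,2]
j=2: nums[2]=5 > 2 → no swap
j=3: nums[3]=3 > 2 → no swap
j=4: nums[4]=-1 ≤ 2 → i=1, swap nums[1],nums[4] → [-3,-1,5,3,4,-2,-4,7,2]
j=5: nums[5]=-2 ≤ 2 → i=2, swap nums[2],nums[5] → [-3,-1,-2,3,4,5,-4,7,2]
j=6: nums[6]=-4 ≤ 2 → i=3, swap nums[3],nums[6] → [-3,-1,-2,-4,4,5,3,7,2]
j=7: nums[7]=7 > 2 → no swap
final swap nums[4],nums[8] → [-3,-1,-2,-4,2,5,3,7,4]; return 4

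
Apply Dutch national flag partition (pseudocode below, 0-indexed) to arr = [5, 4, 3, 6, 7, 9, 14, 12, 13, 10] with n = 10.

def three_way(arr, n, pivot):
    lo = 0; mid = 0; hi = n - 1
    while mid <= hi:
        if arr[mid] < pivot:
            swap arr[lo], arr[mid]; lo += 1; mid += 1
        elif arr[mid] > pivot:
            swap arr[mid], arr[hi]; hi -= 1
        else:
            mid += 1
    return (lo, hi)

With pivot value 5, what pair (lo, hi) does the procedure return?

pivot = 5; lo=0, mid=0, hi=9
arr[mid]=5=5: mid=1
arr[mid]=4<5: swap arr[0],arr[1]; lo=1,mid=2 → [4, 5, 3, 6, 7, 9, 14, 12, 13, 10]
arr[mid]=3<5: swap arr[1],arr[2]; lo=2,mid=3 → [4, 3, 5, 6, 7, 9, 14, 12, 13, 10]
arr[mid]=6>5: swap arr[3],arr[9]; hi=8 → [4, 3, 5, 10, 7, 9, 14, 12, 13, 6]
arr[mid]=10>5: swap arr[3],arr[8]; hi=7 → [4, 3, 5, 13, 7, 9, 14, 12, 10, 6]
arr[mid]=13>5: swap arr[3],arr[7]; hi=6 → [4, 3, 5, 12, 7, 9, 14, 13, 10, 6]
arr[mid]=12>5: swap arr[3],arr[6]; hi=5 → [4, 3, 5, 14, 7, 9, 12, 13, 10, 6]
arr[mid]=14>5: swap arr[3],arr[5]; hi=4 → [4, 3, 5, 9, 7, 14, 12, 13, 10, 6]
arr[mid]=9>5: swap arr[3],arr[4]; hi=3 → [4, 3, 5, 7, 9, 14, 12, 13, 10, 6]
arr[mid]=7>5: swap arr[3],arr[3]; hi=2 → [4, 3, 5, 7, 9, 14, 12, 13, 10, 6]
end: lo=2, hi=2; arr = [4, 3, 5, 7, 9, 14, 12, 13, 10, 6]

(2, 2)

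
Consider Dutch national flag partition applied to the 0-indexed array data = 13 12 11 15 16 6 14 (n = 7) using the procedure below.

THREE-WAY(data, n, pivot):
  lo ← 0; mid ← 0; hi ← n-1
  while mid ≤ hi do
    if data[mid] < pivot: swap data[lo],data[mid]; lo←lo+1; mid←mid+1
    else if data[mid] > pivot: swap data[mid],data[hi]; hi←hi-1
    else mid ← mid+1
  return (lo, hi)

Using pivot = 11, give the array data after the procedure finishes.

6 11 15 16 12 14 13

pivot = 11; lo=0, mid=0, hi=6
data[mid]=13>11: swap data[0],data[6]; hi=5 → 14 12 11 15 16 6 13
data[mid]=14>11: swap data[0],data[5]; hi=4 → 6 12 11 15 16 14 13
data[mid]=6<11: swap data[0],data[0]; lo=1,mid=1 → 6 12 11 15 16 14 13
data[mid]=12>11: swap data[1],data[4]; hi=3 → 6 16 11 15 12 14 13
data[mid]=16>11: swap data[1],data[3]; hi=2 → 6 15 11 16 12 14 13
data[mid]=15>11: swap data[1],data[2]; hi=1 → 6 11 15 16 12 14 13
data[mid]=11=11: mid=2
end: lo=1, hi=1; data = 6 11 15 16 12 14 13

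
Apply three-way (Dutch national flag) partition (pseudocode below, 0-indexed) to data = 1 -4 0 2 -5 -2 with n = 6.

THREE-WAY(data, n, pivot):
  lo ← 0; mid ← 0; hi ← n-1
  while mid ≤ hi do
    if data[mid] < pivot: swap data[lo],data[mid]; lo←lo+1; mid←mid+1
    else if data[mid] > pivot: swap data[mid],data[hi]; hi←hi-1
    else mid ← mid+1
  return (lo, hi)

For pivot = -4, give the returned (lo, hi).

(1, 1)

pivot = -4; lo=0, mid=0, hi=5
data[mid]=1>-4: swap data[0],data[5]; hi=4 → -2 -4 0 2 -5 1
data[mid]=-2>-4: swap data[0],data[4]; hi=3 → -5 -4 0 2 -2 1
data[mid]=-5<-4: swap data[0],data[0]; lo=1,mid=1 → -5 -4 0 2 -2 1
data[mid]=-4=-4: mid=2
data[mid]=0>-4: swap data[2],data[3]; hi=2 → -5 -4 2 0 -2 1
data[mid]=2>-4: swap data[2],data[2]; hi=1 → -5 -4 2 0 -2 1
end: lo=1, hi=1; data = -5 -4 2 0 -2 1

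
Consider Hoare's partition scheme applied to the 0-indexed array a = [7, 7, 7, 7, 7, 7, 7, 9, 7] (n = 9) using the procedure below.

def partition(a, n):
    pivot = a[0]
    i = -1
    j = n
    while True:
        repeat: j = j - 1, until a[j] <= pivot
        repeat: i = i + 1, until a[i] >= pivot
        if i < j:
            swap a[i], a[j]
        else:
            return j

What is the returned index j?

3

pivot=7
j stops at 8 (7), i stops at 0 (7); swap ⇒ [7, 7, 7, 7, 7, 7, 7, 9, 7]
j stops at 6 (7), i stops at 1 (7); swap ⇒ [7, 7, 7, 7, 7, 7, 7, 9, 7]
j stops at 5 (7), i stops at 2 (7); swap ⇒ [7, 7, 7, 7, 7, 7, 7, 9, 7]
j stops at 4 (7), i stops at 3 (7); swap ⇒ [7, 7, 7, 7, 7, 7, 7, 9, 7]
j stops at 3, i stops at 4; i≥j ⇒ return 3. a=[7, 7, 7, 7, 7, 7, 7, 9, 7]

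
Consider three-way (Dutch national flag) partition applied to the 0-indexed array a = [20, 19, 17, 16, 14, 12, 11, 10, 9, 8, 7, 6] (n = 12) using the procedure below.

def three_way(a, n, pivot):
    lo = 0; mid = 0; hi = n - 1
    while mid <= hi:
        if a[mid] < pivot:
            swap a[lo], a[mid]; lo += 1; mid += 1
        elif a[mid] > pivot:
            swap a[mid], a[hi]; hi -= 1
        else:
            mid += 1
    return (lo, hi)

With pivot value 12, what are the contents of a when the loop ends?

[6, 7, 8, 9, 10, 11, 12, 14, 16, 17, 19, 20]

pivot = 12; lo=0, mid=0, hi=11
a[mid]=20>12: swap a[0],a[11]; hi=10 → [6, 19, 17, 16, 14, 12, 11, 10, 9, 8, 7, 20]
a[mid]=6<12: swap a[0],a[0]; lo=1,mid=1 → [6, 19, 17, 16, 14, 12, 11, 10, 9, 8, 7, 20]
a[mid]=19>12: swap a[1],a[10]; hi=9 → [6, 7, 17, 16, 14, 12, 11, 10, 9, 8, 19, 20]
a[mid]=7<12: swap a[1],a[1]; lo=2,mid=2 → [6, 7, 17, 16, 14, 12, 11, 10, 9, 8, 19, 20]
a[mid]=17>12: swap a[2],a[9]; hi=8 → [6, 7, 8, 16, 14, 12, 11, 10, 9, 17, 19, 20]
a[mid]=8<12: swap a[2],a[2]; lo=3,mid=3 → [6, 7, 8, 16, 14, 12, 11, 10, 9, 17, 19, 20]
a[mid]=16>12: swap a[3],a[8]; hi=7 → [6, 7, 8, 9, 14, 12, 11, 10, 16, 17, 19, 20]
a[mid]=9<12: swap a[3],a[3]; lo=4,mid=4 → [6, 7, 8, 9, 14, 12, 11, 10, 16, 17, 19, 20]
a[mid]=14>12: swap a[4],a[7]; hi=6 → [6, 7, 8, 9, 10, 12, 11, 14, 16, 17, 19, 20]
a[mid]=10<12: swap a[4],a[4]; lo=5,mid=5 → [6, 7, 8, 9, 10, 12, 11, 14, 16, 17, 19, 20]
a[mid]=12=12: mid=6
a[mid]=11<12: swap a[5],a[6]; lo=6,mid=7 → [6, 7, 8, 9, 10, 11, 12, 14, 16, 17, 19, 20]
end: lo=6, hi=6; a = [6, 7, 8, 9, 10, 11, 12, 14, 16, 17, 19, 20]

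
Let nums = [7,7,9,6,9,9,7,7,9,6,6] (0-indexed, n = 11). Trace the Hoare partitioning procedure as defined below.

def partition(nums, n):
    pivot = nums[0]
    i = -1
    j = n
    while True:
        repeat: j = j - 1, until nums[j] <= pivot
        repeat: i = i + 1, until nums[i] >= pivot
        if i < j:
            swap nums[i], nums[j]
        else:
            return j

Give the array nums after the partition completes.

[6,6,7,6,7,9,9,9,9,7,7]

pivot = nums[0] = 7; i = -1, j = 11
j→10 (nums[10]=6≤7), i→0 (nums[0]=7≥7); i<j, swap → [6,7,9,6,9,9,7,7,9,6,7]
j→9 (nums[9]=6≤7), i→1 (nums[1]=7≥7); i<j, swap → [6,6,9,6,9,9,7,7,9,7,7]
j→7 (nums[7]=7≤7), i→2 (nums[2]=9≥7); i<j, swap → [6,6,7,6,9,9,7,9,9,7,7]
j→6 (nums[6]=7≤7), i→4 (nums[4]=9≥7); i<j, swap → [6,6,7,6,7,9,9,9,9,7,7]
j→4, i→5; i≥j, return j=4. nums = [6,6,7,6,7,9,9,9,9,7,7]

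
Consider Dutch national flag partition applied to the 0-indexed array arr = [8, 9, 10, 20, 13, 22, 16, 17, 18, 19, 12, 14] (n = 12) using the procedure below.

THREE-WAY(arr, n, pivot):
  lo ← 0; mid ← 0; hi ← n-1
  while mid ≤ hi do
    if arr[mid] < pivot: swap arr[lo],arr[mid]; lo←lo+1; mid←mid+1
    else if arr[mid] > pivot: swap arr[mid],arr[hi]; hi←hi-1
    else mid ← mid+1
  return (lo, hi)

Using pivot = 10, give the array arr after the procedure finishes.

[8, 9, 10, 13, 22, 16, 17, 18, 19, 12, 14, 20]

lo=0 mid=0 hi=11
8<10: swap(0,0), lo=1 mid=1 ⇒ [8, 9, 10, 20, 13, 22, 16, 17, 18, 19, 12, 14]
9<10: swap(1,1), lo=2 mid=2 ⇒ [8, 9, 10, 20, 13, 22, 16, 17, 18, 19, 12, 14]
10=10: mid=3
20>10: swap(3,11), hi=10 ⇒ [8, 9, 10, 14, 13, 22, 16, 17, 18, 19, 12, 20]
14>10: swap(3,10), hi=9 ⇒ [8, 9, 10, 12, 13, 22, 16, 17, 18, 19, 14, 20]
12>10: swap(3,9), hi=8 ⇒ [8, 9, 10, 19, 13, 22, 16, 17, 18, 12, 14, 20]
19>10: swap(3,8), hi=7 ⇒ [8, 9, 10, 18, 13, 22, 16, 17, 19, 12, 14, 20]
18>10: swap(3,7), hi=6 ⇒ [8, 9, 10, 17, 13, 22, 16, 18, 19, 12, 14, 20]
17>10: swap(3,6), hi=5 ⇒ [8, 9, 10, 16, 13, 22, 17, 18, 19, 12, 14, 20]
16>10: swap(3,5), hi=4 ⇒ [8, 9, 10, 22, 13, 16, 17, 18, 19, 12, 14, 20]
22>10: swap(3,4), hi=3 ⇒ [8, 9, 10, 13, 22, 16, 17, 18, 19, 12, 14, 20]
13>10: swap(3,3), hi=2 ⇒ [8, 9, 10, 13, 22, 16, 17, 18, 19, 12, 14, 20]
done. lo=2 hi=2; arr=[8, 9, 10, 13, 22, 16, 17, 18, 19, 12, 14, 20]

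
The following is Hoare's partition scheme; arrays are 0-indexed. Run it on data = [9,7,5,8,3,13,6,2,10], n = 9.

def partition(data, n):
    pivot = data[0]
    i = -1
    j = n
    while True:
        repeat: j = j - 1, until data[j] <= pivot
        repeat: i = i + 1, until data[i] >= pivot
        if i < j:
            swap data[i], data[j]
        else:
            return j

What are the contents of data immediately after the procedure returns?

pivot = data[0] = 9; i = -1, j = 9
j→7 (data[7]=2≤9), i→0 (data[0]=9≥9); i<j, swap → [2,7,5,8,3,13,6,9,10]
j→6 (data[6]=6≤9), i→5 (data[5]=13≥9); i<j, swap → [2,7,5,8,3,6,13,9,10]
j→5, i→6; i≥j, return j=5. data = [2,7,5,8,3,6,13,9,10]

[2,7,5,8,3,6,13,9,10]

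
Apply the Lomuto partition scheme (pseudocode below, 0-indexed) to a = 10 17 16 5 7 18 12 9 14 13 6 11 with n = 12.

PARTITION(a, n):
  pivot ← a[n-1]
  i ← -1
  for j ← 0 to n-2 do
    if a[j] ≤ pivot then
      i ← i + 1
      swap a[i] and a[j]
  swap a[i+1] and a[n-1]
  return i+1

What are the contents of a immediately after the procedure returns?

10 5 7 9 6 11 12 17 14 13 16 18

pivot = a[11] = 11; i = -1
j=0: a[0]=10 ≤ 11 → i=0, swap a[0],a[0] (no change) → 10 17 16 5 7 18 12 9 14 13 6 11
j=1: a[1]=17 > 11 → no swap
j=2: a[2]=16 > 11 → no swap
j=3: a[3]=5 ≤ 11 → i=1, swap a[1],a[3] → 10 5 16 17 7 18 12 9 14 13 6 11
j=4: a[4]=7 ≤ 11 → i=2, swap a[2],a[4] → 10 5 7 17 16 18 12 9 14 13 6 11
j=5: a[5]=18 > 11 → no swap
j=6: a[6]=12 > 11 → no swap
j=7: a[7]=9 ≤ 11 → i=3, swap a[3],a[7] → 10 5 7 9 16 18 12 17 14 13 6 11
j=8: a[8]=14 > 11 → no swap
j=9: a[9]=13 > 11 → no swap
j=10: a[10]=6 ≤ 11 → i=4, swap a[4],a[10] → 10 5 7 9 6 18 12 17 14 13 16 11
final swap a[5],a[11] → 10 5 7 9 6 11 12 17 14 13 16 18; return 5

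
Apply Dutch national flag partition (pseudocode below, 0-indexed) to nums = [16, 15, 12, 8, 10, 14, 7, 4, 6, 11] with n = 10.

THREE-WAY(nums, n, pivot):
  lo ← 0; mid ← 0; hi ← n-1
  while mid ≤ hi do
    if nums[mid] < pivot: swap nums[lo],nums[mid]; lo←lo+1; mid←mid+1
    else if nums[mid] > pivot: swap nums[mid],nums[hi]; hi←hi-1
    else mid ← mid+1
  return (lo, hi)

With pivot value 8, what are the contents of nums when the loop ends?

lo=0 mid=0 hi=9
16>8: swap(0,9), hi=8 ⇒ [11, 15, 12, 8, 10, 14, 7, 4, 6, 16]
11>8: swap(0,8), hi=7 ⇒ [6, 15, 12, 8, 10, 14, 7, 4, 11, 16]
6<8: swap(0,0), lo=1 mid=1 ⇒ [6, 15, 12, 8, 10, 14, 7, 4, 11, 16]
15>8: swap(1,7), hi=6 ⇒ [6, 4, 12, 8, 10, 14, 7, 15, 11, 16]
4<8: swap(1,1), lo=2 mid=2 ⇒ [6, 4, 12, 8, 10, 14, 7, 15, 11, 16]
12>8: swap(2,6), hi=5 ⇒ [6, 4, 7, 8, 10, 14, 12, 15, 11, 16]
7<8: swap(2,2), lo=3 mid=3 ⇒ [6, 4, 7, 8, 10, 14, 12, 15, 11, 16]
8=8: mid=4
10>8: swap(4,5), hi=4 ⇒ [6, 4, 7, 8, 14, 10, 12, 15, 11, 16]
14>8: swap(4,4), hi=3 ⇒ [6, 4, 7, 8, 14, 10, 12, 15, 11, 16]
done. lo=3 hi=3; nums=[6, 4, 7, 8, 14, 10, 12, 15, 11, 16]

[6, 4, 7, 8, 14, 10, 12, 15, 11, 16]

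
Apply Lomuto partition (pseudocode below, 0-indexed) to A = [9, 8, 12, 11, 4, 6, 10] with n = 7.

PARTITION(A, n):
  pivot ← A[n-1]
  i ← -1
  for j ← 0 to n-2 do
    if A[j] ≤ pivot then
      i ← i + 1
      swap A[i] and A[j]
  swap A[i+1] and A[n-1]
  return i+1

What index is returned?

pivot = A[6] = 10; i = -1
j=0: A[0]=9 ≤ 10 → i=0, swap A[0],A[0] (no change) → [9, 8, 12, 11, 4, 6, 10]
j=1: A[1]=8 ≤ 10 → i=1, swap A[1],A[1] (no change) → [9, 8, 12, 11, 4, 6, 10]
j=2: A[2]=12 > 10 → no swap
j=3: A[3]=11 > 10 → no swap
j=4: A[4]=4 ≤ 10 → i=2, swap A[2],A[4] → [9, 8, 4, 11, 12, 6, 10]
j=5: A[5]=6 ≤ 10 → i=3, swap A[3],A[5] → [9, 8, 4, 6, 12, 11, 10]
final swap A[4],A[6] → [9, 8, 4, 6, 10, 11, 12]; return 4

4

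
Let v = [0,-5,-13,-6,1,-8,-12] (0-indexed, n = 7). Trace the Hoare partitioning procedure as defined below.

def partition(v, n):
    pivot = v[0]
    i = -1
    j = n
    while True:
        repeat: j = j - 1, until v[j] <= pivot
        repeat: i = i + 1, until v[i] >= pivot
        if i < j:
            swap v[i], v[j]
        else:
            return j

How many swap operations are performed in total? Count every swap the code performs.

2

pivot=0
j stops at 6 (-12), i stops at 0 (0); swap ⇒ [-12,-5,-13,-6,1,-8,0]
j stops at 5 (-8), i stops at 4 (1); swap ⇒ [-12,-5,-13,-6,-8,1,0]
j stops at 4, i stops at 5; i≥j ⇒ return 4. v=[-12,-5,-13,-6,-8,1,0]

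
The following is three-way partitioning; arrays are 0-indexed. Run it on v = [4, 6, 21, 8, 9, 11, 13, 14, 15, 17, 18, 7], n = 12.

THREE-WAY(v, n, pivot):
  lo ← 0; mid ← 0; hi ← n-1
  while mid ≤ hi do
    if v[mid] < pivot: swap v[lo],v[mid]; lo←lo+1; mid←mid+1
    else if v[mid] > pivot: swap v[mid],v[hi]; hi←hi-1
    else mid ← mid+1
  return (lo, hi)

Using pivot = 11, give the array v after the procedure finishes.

[4, 6, 7, 8, 9, 11, 14, 15, 17, 18, 13, 21]

lo=0 mid=0 hi=11
4<11: swap(0,0), lo=1 mid=1 ⇒ [4, 6, 21, 8, 9, 11, 13, 14, 15, 17, 18, 7]
6<11: swap(1,1), lo=2 mid=2 ⇒ [4, 6, 21, 8, 9, 11, 13, 14, 15, 17, 18, 7]
21>11: swap(2,11), hi=10 ⇒ [4, 6, 7, 8, 9, 11, 13, 14, 15, 17, 18, 21]
7<11: swap(2,2), lo=3 mid=3 ⇒ [4, 6, 7, 8, 9, 11, 13, 14, 15, 17, 18, 21]
8<11: swap(3,3), lo=4 mid=4 ⇒ [4, 6, 7, 8, 9, 11, 13, 14, 15, 17, 18, 21]
9<11: swap(4,4), lo=5 mid=5 ⇒ [4, 6, 7, 8, 9, 11, 13, 14, 15, 17, 18, 21]
11=11: mid=6
13>11: swap(6,10), hi=9 ⇒ [4, 6, 7, 8, 9, 11, 18, 14, 15, 17, 13, 21]
18>11: swap(6,9), hi=8 ⇒ [4, 6, 7, 8, 9, 11, 17, 14, 15, 18, 13, 21]
17>11: swap(6,8), hi=7 ⇒ [4, 6, 7, 8, 9, 11, 15, 14, 17, 18, 13, 21]
15>11: swap(6,7), hi=6 ⇒ [4, 6, 7, 8, 9, 11, 14, 15, 17, 18, 13, 21]
14>11: swap(6,6), hi=5 ⇒ [4, 6, 7, 8, 9, 11, 14, 15, 17, 18, 13, 21]
done. lo=5 hi=5; v=[4, 6, 7, 8, 9, 11, 14, 15, 17, 18, 13, 21]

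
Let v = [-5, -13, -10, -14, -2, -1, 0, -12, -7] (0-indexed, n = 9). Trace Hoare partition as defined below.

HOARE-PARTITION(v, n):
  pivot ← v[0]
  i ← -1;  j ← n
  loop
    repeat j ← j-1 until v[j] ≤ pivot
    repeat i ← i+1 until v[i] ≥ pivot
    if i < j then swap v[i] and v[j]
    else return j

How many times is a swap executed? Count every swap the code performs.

pivot=-5
j stops at 8 (-7), i stops at 0 (-5); swap ⇒ [-7, -13, -10, -14, -2, -1, 0, -12, -5]
j stops at 7 (-12), i stops at 4 (-2); swap ⇒ [-7, -13, -10, -14, -12, -1, 0, -2, -5]
j stops at 4, i stops at 5; i≥j ⇒ return 4. v=[-7, -13, -10, -14, -12, -1, 0, -2, -5]

2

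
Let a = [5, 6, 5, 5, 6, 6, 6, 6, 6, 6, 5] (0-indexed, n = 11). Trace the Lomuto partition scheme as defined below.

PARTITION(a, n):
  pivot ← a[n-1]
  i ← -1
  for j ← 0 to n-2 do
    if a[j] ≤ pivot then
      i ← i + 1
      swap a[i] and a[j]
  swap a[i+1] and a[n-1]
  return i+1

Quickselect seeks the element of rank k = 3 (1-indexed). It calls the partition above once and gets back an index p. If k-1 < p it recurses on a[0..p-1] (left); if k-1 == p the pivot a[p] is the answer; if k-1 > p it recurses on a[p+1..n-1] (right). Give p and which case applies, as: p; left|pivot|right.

pivot = a[10] = 5; i = -1
j=0: a[0]=5 ≤ 5 → i=0, swap a[0],a[0] (no change) → [5, 6, 5, 5, 6, 6, 6, 6, 6, 6, 5]
j=1: a[1]=6 > 5 → no swap
j=2: a[2]=5 ≤ 5 → i=1, swap a[1],a[2] → [5, 5, 6, 5, 6, 6, 6, 6, 6, 6, 5]
j=3: a[3]=5 ≤ 5 → i=2, swap a[2],a[3] → [5, 5, 5, 6, 6, 6, 6, 6, 6, 6, 5]
j=4: a[4]=6 > 5 → no swap
j=5: a[5]=6 > 5 → no swap
j=6: a[6]=6 > 5 → no swap
j=7: a[7]=6 > 5 → no swap
j=8: a[8]=6 > 5 → no swap
j=9: a[9]=6 > 5 → no swap
final swap a[3],a[10] → [5, 5, 5, 5, 6, 6, 6, 6, 6, 6, 6]; return 3
p = 3; k-1 = 2 < 3 ⇒ left

3; left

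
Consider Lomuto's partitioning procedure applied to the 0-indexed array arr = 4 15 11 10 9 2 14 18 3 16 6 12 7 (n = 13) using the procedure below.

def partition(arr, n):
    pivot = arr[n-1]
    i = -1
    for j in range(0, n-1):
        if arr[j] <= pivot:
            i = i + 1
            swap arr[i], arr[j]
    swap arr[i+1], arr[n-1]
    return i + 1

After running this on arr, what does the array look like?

4 2 3 6 7 15 14 18 11 16 10 12 9

pivot = arr[12] = 7; i = -1
j=0: arr[0]=4 ≤ 7 → i=0, swap arr[0],arr[0] (no change) → 4 15 11 10 9 2 14 18 3 16 6 12 7
j=1: arr[1]=15 > 7 → no swap
j=2: arr[2]=11 > 7 → no swap
j=3: arr[3]=10 > 7 → no swap
j=4: arr[4]=9 > 7 → no swap
j=5: arr[5]=2 ≤ 7 → i=1, swap arr[1],arr[5] → 4 2 11 10 9 15 14 18 3 16 6 12 7
j=6: arr[6]=14 > 7 → no swap
j=7: arr[7]=18 > 7 → no swap
j=8: arr[8]=3 ≤ 7 → i=2, swap arr[2],arr[8] → 4 2 3 10 9 15 14 18 11 16 6 12 7
j=9: arr[9]=16 > 7 → no swap
j=10: arr[10]=6 ≤ 7 → i=3, swap arr[3],arr[10] → 4 2 3 6 9 15 14 18 11 16 10 12 7
j=11: arr[11]=12 > 7 → no swap
final swap arr[4],arr[12] → 4 2 3 6 7 15 14 18 11 16 10 12 9; return 4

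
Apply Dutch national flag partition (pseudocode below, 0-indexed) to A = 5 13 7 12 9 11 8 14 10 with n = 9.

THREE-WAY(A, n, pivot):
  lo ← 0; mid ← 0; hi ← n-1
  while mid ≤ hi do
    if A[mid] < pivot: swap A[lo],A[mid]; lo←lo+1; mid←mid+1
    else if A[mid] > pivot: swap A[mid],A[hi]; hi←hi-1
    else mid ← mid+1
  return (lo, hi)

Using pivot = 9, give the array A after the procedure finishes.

pivot = 9; lo=0, mid=0, hi=8
A[mid]=5<9: swap A[0],A[0]; lo=1,mid=1 → 5 13 7 12 9 11 8 14 10
A[mid]=13>9: swap A[1],A[8]; hi=7 → 5 10 7 12 9 11 8 14 13
A[mid]=10>9: swap A[1],A[7]; hi=6 → 5 14 7 12 9 11 8 10 13
A[mid]=14>9: swap A[1],A[6]; hi=5 → 5 8 7 12 9 11 14 10 13
A[mid]=8<9: swap A[1],A[1]; lo=2,mid=2 → 5 8 7 12 9 11 14 10 13
A[mid]=7<9: swap A[2],A[2]; lo=3,mid=3 → 5 8 7 12 9 11 14 10 13
A[mid]=12>9: swap A[3],A[5]; hi=4 → 5 8 7 11 9 12 14 10 13
A[mid]=11>9: swap A[3],A[4]; hi=3 → 5 8 7 9 11 12 14 10 13
A[mid]=9=9: mid=4
end: lo=3, hi=3; A = 5 8 7 9 11 12 14 10 13

5 8 7 9 11 12 14 10 13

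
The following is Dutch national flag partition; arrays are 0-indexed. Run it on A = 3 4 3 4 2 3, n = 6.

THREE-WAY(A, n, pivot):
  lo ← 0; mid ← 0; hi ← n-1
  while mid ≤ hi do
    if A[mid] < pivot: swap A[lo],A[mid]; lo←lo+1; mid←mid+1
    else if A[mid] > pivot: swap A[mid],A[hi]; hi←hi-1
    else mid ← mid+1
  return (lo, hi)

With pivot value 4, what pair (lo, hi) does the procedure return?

(4, 5)

pivot = 4; lo=0, mid=0, hi=5
A[mid]=3<4: swap A[0],A[0]; lo=1,mid=1 → 3 4 3 4 2 3
A[mid]=4=4: mid=2
A[mid]=3<4: swap A[1],A[2]; lo=2,mid=3 → 3 3 4 4 2 3
A[mid]=4=4: mid=4
A[mid]=2<4: swap A[2],A[4]; lo=3,mid=5 → 3 3 2 4 4 3
A[mid]=3<4: swap A[3],A[5]; lo=4,mid=6 → 3 3 2 3 4 4
end: lo=4, hi=5; A = 3 3 2 3 4 4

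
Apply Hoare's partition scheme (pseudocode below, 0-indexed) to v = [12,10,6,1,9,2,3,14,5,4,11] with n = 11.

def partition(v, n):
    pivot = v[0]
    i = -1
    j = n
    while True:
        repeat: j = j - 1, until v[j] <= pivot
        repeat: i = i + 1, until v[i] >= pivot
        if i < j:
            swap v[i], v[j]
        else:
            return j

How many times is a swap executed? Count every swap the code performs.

2

pivot=12
j stops at 10 (11), i stops at 0 (12); swap ⇒ [11,10,6,1,9,2,3,14,5,4,12]
j stops at 9 (4), i stops at 7 (14); swap ⇒ [11,10,6,1,9,2,3,4,5,14,12]
j stops at 8, i stops at 9; i≥j ⇒ return 8. v=[11,10,6,1,9,2,3,4,5,14,12]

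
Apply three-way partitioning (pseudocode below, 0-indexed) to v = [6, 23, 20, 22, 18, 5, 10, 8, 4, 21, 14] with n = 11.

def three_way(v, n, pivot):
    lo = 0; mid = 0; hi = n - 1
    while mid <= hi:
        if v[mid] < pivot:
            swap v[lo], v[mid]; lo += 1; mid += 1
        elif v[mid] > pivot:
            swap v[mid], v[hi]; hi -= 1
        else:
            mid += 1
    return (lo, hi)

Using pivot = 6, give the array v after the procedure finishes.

pivot = 6; lo=0, mid=0, hi=10
v[mid]=6=6: mid=1
v[mid]=23>6: swap v[1],v[10]; hi=9 → [6, 14, 20, 22, 18, 5, 10, 8, 4, 21, 23]
v[mid]=14>6: swap v[1],v[9]; hi=8 → [6, 21, 20, 22, 18, 5, 10, 8, 4, 14, 23]
v[mid]=21>6: swap v[1],v[8]; hi=7 → [6, 4, 20, 22, 18, 5, 10, 8, 21, 14, 23]
v[mid]=4<6: swap v[0],v[1]; lo=1,mid=2 → [4, 6, 20, 22, 18, 5, 10, 8, 21, 14, 23]
v[mid]=20>6: swap v[2],v[7]; hi=6 → [4, 6, 8, 22, 18, 5, 10, 20, 21, 14, 23]
v[mid]=8>6: swap v[2],v[6]; hi=5 → [4, 6, 10, 22, 18, 5, 8, 20, 21, 14, 23]
v[mid]=10>6: swap v[2],v[5]; hi=4 → [4, 6, 5, 22, 18, 10, 8, 20, 21, 14, 23]
v[mid]=5<6: swap v[1],v[2]; lo=2,mid=3 → [4, 5, 6, 22, 18, 10, 8, 20, 21, 14, 23]
v[mid]=22>6: swap v[3],v[4]; hi=3 → [4, 5, 6, 18, 22, 10, 8, 20, 21, 14, 23]
v[mid]=18>6: swap v[3],v[3]; hi=2 → [4, 5, 6, 18, 22, 10, 8, 20, 21, 14, 23]
end: lo=2, hi=2; v = [4, 5, 6, 18, 22, 10, 8, 20, 21, 14, 23]

[4, 5, 6, 18, 22, 10, 8, 20, 21, 14, 23]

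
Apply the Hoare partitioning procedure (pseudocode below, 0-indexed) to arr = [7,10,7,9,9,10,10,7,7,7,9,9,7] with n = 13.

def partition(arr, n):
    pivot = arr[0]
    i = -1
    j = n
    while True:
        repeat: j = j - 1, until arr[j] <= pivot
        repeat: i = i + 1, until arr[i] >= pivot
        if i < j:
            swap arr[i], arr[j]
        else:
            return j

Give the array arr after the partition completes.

[7,7,7,7,9,10,10,9,7,10,9,9,7]

pivot = arr[0] = 7; i = -1, j = 13
j→12 (arr[12]=7≤7), i→0 (arr[0]=7≥7); i<j, swap → [7,10,7,9,9,10,10,7,7,7,9,9,7]
j→9 (arr[9]=7≤7), i→1 (arr[1]=10≥7); i<j, swap → [7,7,7,9,9,10,10,7,7,10,9,9,7]
j→8 (arr[8]=7≤7), i→2 (arr[2]=7≥7); i<j, swap → [7,7,7,9,9,10,10,7,7,10,9,9,7]
j→7 (arr[7]=7≤7), i→3 (arr[3]=9≥7); i<j, swap → [7,7,7,7,9,10,10,9,7,10,9,9,7]
j→3, i→4; i≥j, return j=3. arr = [7,7,7,7,9,10,10,9,7,10,9,9,7]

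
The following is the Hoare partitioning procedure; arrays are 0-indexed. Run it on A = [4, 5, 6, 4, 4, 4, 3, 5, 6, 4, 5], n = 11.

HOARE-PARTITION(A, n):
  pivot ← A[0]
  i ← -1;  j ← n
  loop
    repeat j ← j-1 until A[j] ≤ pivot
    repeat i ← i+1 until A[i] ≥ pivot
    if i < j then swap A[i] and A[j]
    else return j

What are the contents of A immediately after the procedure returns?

pivot=4
j stops at 9 (4), i stops at 0 (4); swap ⇒ [4, 5, 6, 4, 4, 4, 3, 5, 6, 4, 5]
j stops at 6 (3), i stops at 1 (5); swap ⇒ [4, 3, 6, 4, 4, 4, 5, 5, 6, 4, 5]
j stops at 5 (4), i stops at 2 (6); swap ⇒ [4, 3, 4, 4, 4, 6, 5, 5, 6, 4, 5]
j stops at 4 (4), i stops at 3 (4); swap ⇒ [4, 3, 4, 4, 4, 6, 5, 5, 6, 4, 5]
j stops at 3, i stops at 4; i≥j ⇒ return 3. A=[4, 3, 4, 4, 4, 6, 5, 5, 6, 4, 5]

[4, 3, 4, 4, 4, 6, 5, 5, 6, 4, 5]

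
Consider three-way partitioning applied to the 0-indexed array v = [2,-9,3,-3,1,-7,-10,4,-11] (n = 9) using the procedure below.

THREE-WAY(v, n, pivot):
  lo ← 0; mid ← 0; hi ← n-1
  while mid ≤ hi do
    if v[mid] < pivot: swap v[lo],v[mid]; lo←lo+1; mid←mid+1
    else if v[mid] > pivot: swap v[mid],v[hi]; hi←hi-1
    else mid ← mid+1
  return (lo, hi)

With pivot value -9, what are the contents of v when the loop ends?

pivot = -9; lo=0, mid=0, hi=8
v[mid]=2>-9: swap v[0],v[8]; hi=7 → [-11,-9,3,-3,1,-7,-10,4,2]
v[mid]=-11<-9: swap v[0],v[0]; lo=1,mid=1 → [-11,-9,3,-3,1,-7,-10,4,2]
v[mid]=-9=-9: mid=2
v[mid]=3>-9: swap v[2],v[7]; hi=6 → [-11,-9,4,-3,1,-7,-10,3,2]
v[mid]=4>-9: swap v[2],v[6]; hi=5 → [-11,-9,-10,-3,1,-7,4,3,2]
v[mid]=-10<-9: swap v[1],v[2]; lo=2,mid=3 → [-11,-10,-9,-3,1,-7,4,3,2]
v[mid]=-3>-9: swap v[3],v[5]; hi=4 → [-11,-10,-9,-7,1,-3,4,3,2]
v[mid]=-7>-9: swap v[3],v[4]; hi=3 → [-11,-10,-9,1,-7,-3,4,3,2]
v[mid]=1>-9: swap v[3],v[3]; hi=2 → [-11,-10,-9,1,-7,-3,4,3,2]
end: lo=2, hi=2; v = [-11,-10,-9,1,-7,-3,4,3,2]

[-11,-10,-9,1,-7,-3,4,3,2]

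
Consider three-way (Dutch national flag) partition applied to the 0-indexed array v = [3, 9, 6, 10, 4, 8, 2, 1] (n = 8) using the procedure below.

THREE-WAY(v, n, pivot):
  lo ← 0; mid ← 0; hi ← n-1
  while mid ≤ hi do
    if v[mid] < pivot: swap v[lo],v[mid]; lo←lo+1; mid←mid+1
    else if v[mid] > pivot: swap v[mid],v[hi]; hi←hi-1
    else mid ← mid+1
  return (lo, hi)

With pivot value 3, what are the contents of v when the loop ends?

[1, 2, 3, 4, 8, 10, 6, 9]

pivot = 3; lo=0, mid=0, hi=7
v[mid]=3=3: mid=1
v[mid]=9>3: swap v[1],v[7]; hi=6 → [3, 1, 6, 10, 4, 8, 2, 9]
v[mid]=1<3: swap v[0],v[1]; lo=1,mid=2 → [1, 3, 6, 10, 4, 8, 2, 9]
v[mid]=6>3: swap v[2],v[6]; hi=5 → [1, 3, 2, 10, 4, 8, 6, 9]
v[mid]=2<3: swap v[1],v[2]; lo=2,mid=3 → [1, 2, 3, 10, 4, 8, 6, 9]
v[mid]=10>3: swap v[3],v[5]; hi=4 → [1, 2, 3, 8, 4, 10, 6, 9]
v[mid]=8>3: swap v[3],v[4]; hi=3 → [1, 2, 3, 4, 8, 10, 6, 9]
v[mid]=4>3: swap v[3],v[3]; hi=2 → [1, 2, 3, 4, 8, 10, 6, 9]
end: lo=2, hi=2; v = [1, 2, 3, 4, 8, 10, 6, 9]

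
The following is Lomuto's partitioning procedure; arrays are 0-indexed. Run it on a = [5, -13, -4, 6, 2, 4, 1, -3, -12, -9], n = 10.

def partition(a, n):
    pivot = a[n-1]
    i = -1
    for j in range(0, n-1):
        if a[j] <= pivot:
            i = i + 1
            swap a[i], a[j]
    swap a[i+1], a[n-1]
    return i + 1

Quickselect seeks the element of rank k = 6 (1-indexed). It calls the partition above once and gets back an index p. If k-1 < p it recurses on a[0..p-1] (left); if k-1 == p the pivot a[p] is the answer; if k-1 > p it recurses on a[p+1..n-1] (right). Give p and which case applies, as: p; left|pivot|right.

pivot=-9, i=-1
j=0: 5>-9, skip
j=1: -13≤-9, i=0, swap(0,1) ⇒ [-13, 5, -4, 6, 2, 4, 1, -3, -12, -9]
j=2: -4>-9, skip
j=3: 6>-9, skip
j=4: 2>-9, skip
j=5: 4>-9, skip
j=6: 1>-9, skip
j=7: -3>-9, skip
j=8: -12≤-9, i=1, swap(1,8) ⇒ [-13, -12, -4, 6, 2, 4, 1, -3, 5, -9]
swap(2,9) ⇒ [-13, -12, -9, 6, 2, 4, 1, -3, 5, -4]; return 2
p = 2; k-1 = 5 > 2 ⇒ right

2; right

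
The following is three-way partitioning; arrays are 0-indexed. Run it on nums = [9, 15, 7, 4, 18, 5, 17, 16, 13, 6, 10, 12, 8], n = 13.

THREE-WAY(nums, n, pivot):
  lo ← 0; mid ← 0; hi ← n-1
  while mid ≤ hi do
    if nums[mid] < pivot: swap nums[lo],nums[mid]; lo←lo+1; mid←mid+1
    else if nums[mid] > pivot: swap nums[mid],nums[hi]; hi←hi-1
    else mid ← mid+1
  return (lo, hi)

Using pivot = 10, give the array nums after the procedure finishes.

lo=0 mid=0 hi=12
9<10: swap(0,0), lo=1 mid=1 ⇒ [9, 15, 7, 4, 18, 5, 17, 16, 13, 6, 10, 12, 8]
15>10: swap(1,12), hi=11 ⇒ [9, 8, 7, 4, 18, 5, 17, 16, 13, 6, 10, 12, 15]
8<10: swap(1,1), lo=2 mid=2 ⇒ [9, 8, 7, 4, 18, 5, 17, 16, 13, 6, 10, 12, 15]
7<10: swap(2,2), lo=3 mid=3 ⇒ [9, 8, 7, 4, 18, 5, 17, 16, 13, 6, 10, 12, 15]
4<10: swap(3,3), lo=4 mid=4 ⇒ [9, 8, 7, 4, 18, 5, 17, 16, 13, 6, 10, 12, 15]
18>10: swap(4,11), hi=10 ⇒ [9, 8, 7, 4, 12, 5, 17, 16, 13, 6, 10, 18, 15]
12>10: swap(4,10), hi=9 ⇒ [9, 8, 7, 4, 10, 5, 17, 16, 13, 6, 12, 18, 15]
10=10: mid=5
5<10: swap(4,5), lo=5 mid=6 ⇒ [9, 8, 7, 4, 5, 10, 17, 16, 13, 6, 12, 18, 15]
17>10: swap(6,9), hi=8 ⇒ [9, 8, 7, 4, 5, 10, 6, 16, 13, 17, 12, 18, 15]
6<10: swap(5,6), lo=6 mid=7 ⇒ [9, 8, 7, 4, 5, 6, 10, 16, 13, 17, 12, 18, 15]
16>10: swap(7,8), hi=7 ⇒ [9, 8, 7, 4, 5, 6, 10, 13, 16, 17, 12, 18, 15]
13>10: swap(7,7), hi=6 ⇒ [9, 8, 7, 4, 5, 6, 10, 13, 16, 17, 12, 18, 15]
done. lo=6 hi=6; nums=[9, 8, 7, 4, 5, 6, 10, 13, 16, 17, 12, 18, 15]

[9, 8, 7, 4, 5, 6, 10, 13, 16, 17, 12, 18, 15]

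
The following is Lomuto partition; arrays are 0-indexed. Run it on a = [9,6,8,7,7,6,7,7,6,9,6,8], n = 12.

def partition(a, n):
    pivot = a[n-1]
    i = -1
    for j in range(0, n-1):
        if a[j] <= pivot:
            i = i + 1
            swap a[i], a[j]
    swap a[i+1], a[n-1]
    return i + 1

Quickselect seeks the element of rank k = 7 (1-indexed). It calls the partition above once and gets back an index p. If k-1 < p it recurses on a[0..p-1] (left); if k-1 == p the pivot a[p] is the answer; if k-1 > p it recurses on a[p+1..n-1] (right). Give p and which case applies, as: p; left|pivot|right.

pivot=8, i=-1
j=0: 9>8, skip
j=1: 6≤8, i=0, swap(0,1) ⇒ [6,9,8,7,7,6,7,7,6,9,6,8]
j=2: 8≤8, i=1, swap(1,2) ⇒ [6,8,9,7,7,6,7,7,6,9,6,8]
j=3: 7≤8, i=2, swap(2,3) ⇒ [6,8,7,9,7,6,7,7,6,9,6,8]
j=4: 7≤8, i=3, swap(3,4) ⇒ [6,8,7,7,9,6,7,7,6,9,6,8]
j=5: 6≤8, i=4, swap(4,5) ⇒ [6,8,7,7,6,9,7,7,6,9,6,8]
j=6: 7≤8, i=5, swap(5,6) ⇒ [6,8,7,7,6,7,9,7,6,9,6,8]
j=7: 7≤8, i=6, swap(6,7) ⇒ [6,8,7,7,6,7,7,9,6,9,6,8]
j=8: 6≤8, i=7, swap(7,8) ⇒ [6,8,7,7,6,7,7,6,9,9,6,8]
j=9: 9>8, skip
j=10: 6≤8, i=8, swap(8,10) ⇒ [6,8,7,7,6,7,7,6,6,9,9,8]
swap(9,11) ⇒ [6,8,7,7,6,7,7,6,6,8,9,9]; return 9
p = 9; k-1 = 6 < 9 ⇒ left

9; left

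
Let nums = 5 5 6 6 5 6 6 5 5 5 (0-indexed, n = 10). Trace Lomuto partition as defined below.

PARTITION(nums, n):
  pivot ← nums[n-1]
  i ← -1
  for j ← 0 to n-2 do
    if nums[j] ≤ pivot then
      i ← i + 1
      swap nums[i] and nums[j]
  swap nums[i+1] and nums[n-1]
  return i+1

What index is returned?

5

pivot=5, i=-1
j=0: 5≤5, i=0, swap(0,0) ⇒ 5 5 6 6 5 6 6 5 5 5
j=1: 5≤5, i=1, swap(1,1) ⇒ 5 5 6 6 5 6 6 5 5 5
j=2: 6>5, skip
j=3: 6>5, skip
j=4: 5≤5, i=2, swap(2,4) ⇒ 5 5 5 6 6 6 6 5 5 5
j=5: 6>5, skip
j=6: 6>5, skip
j=7: 5≤5, i=3, swap(3,7) ⇒ 5 5 5 5 6 6 6 6 5 5
j=8: 5≤5, i=4, swap(4,8) ⇒ 5 5 5 5 5 6 6 6 6 5
swap(5,9) ⇒ 5 5 5 5 5 5 6 6 6 6; return 5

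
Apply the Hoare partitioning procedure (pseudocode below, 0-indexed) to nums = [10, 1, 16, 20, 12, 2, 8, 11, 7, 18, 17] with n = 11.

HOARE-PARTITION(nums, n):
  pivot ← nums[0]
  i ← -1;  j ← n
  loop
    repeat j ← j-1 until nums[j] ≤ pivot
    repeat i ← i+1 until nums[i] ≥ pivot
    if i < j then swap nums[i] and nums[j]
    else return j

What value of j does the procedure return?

3

pivot=10
j stops at 8 (7), i stops at 0 (10); swap ⇒ [7, 1, 16, 20, 12, 2, 8, 11, 10, 18, 17]
j stops at 6 (8), i stops at 2 (16); swap ⇒ [7, 1, 8, 20, 12, 2, 16, 11, 10, 18, 17]
j stops at 5 (2), i stops at 3 (20); swap ⇒ [7, 1, 8, 2, 12, 20, 16, 11, 10, 18, 17]
j stops at 3, i stops at 4; i≥j ⇒ return 3. nums=[7, 1, 8, 2, 12, 20, 16, 11, 10, 18, 17]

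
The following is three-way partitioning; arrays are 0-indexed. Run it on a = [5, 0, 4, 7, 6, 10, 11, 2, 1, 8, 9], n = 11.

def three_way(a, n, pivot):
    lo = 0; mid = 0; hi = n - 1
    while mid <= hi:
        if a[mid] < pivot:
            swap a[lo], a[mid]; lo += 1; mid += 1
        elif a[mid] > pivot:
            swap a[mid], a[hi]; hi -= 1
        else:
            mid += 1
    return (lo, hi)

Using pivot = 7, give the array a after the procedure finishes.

pivot = 7; lo=0, mid=0, hi=10
a[mid]=5<7: swap a[0],a[0]; lo=1,mid=1 → [5, 0, 4, 7, 6, 10, 11, 2, 1, 8, 9]
a[mid]=0<7: swap a[1],a[1]; lo=2,mid=2 → [5, 0, 4, 7, 6, 10, 11, 2, 1, 8, 9]
a[mid]=4<7: swap a[2],a[2]; lo=3,mid=3 → [5, 0, 4, 7, 6, 10, 11, 2, 1, 8, 9]
a[mid]=7=7: mid=4
a[mid]=6<7: swap a[3],a[4]; lo=4,mid=5 → [5, 0, 4, 6, 7, 10, 11, 2, 1, 8, 9]
a[mid]=10>7: swap a[5],a[10]; hi=9 → [5, 0, 4, 6, 7, 9, 11, 2, 1, 8, 10]
a[mid]=9>7: swap a[5],a[9]; hi=8 → [5, 0, 4, 6, 7, 8, 11, 2, 1, 9, 10]
a[mid]=8>7: swap a[5],a[8]; hi=7 → [5, 0, 4, 6, 7, 1, 11, 2, 8, 9, 10]
a[mid]=1<7: swap a[4],a[5]; lo=5,mid=6 → [5, 0, 4, 6, 1, 7, 11, 2, 8, 9, 10]
a[mid]=11>7: swap a[6],a[7]; hi=6 → [5, 0, 4, 6, 1, 7, 2, 11, 8, 9, 10]
a[mid]=2<7: swap a[5],a[6]; lo=6,mid=7 → [5, 0, 4, 6, 1, 2, 7, 11, 8, 9, 10]
end: lo=6, hi=6; a = [5, 0, 4, 6, 1, 2, 7, 11, 8, 9, 10]

[5, 0, 4, 6, 1, 2, 7, 11, 8, 9, 10]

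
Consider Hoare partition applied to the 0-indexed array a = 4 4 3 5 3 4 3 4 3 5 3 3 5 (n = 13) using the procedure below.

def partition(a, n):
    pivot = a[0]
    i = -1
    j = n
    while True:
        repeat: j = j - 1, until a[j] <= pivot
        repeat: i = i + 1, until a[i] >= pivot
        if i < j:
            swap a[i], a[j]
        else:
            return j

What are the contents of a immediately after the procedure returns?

pivot = a[0] = 4; i = -1, j = 13
j→11 (a[11]=3≤4), i→0 (a[0]=4≥4); i<j, swap → 3 4 3 5 3 4 3 4 3 5 3 4 5
j→10 (a[10]=3≤4), i→1 (a[1]=4≥4); i<j, swap → 3 3 3 5 3 4 3 4 3 5 4 4 5
j→8 (a[8]=3≤4), i→3 (a[3]=5≥4); i<j, swap → 3 3 3 3 3 4 3 4 5 5 4 4 5
j→7 (a[7]=4≤4), i→5 (a[5]=4≥4); i<j, swap → 3 3 3 3 3 4 3 4 5 5 4 4 5
j→6, i→7; i≥j, return j=6. a = 3 3 3 3 3 4 3 4 5 5 4 4 5

3 3 3 3 3 4 3 4 5 5 4 4 5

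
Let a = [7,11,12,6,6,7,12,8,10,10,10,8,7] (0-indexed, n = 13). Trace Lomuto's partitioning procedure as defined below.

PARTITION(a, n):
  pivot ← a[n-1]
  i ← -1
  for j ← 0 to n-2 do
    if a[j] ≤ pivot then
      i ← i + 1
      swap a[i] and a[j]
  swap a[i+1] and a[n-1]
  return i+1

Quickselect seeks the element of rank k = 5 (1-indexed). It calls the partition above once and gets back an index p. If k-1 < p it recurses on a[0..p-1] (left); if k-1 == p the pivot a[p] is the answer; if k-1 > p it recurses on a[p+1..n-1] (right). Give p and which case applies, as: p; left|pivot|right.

pivot = a[12] = 7; i = -1
j=0: a[0]=7 ≤ 7 → i=0, swap a[0],a[0] (no change) → [7,11,12,6,6,7,12,8,10,10,10,8,7]
j=1: a[1]=11 > 7 → no swap
j=2: a[2]=12 > 7 → no swap
j=3: a[3]=6 ≤ 7 → i=1, swap a[1],a[3] → [7,6,12,11,6,7,12,8,10,10,10,8,7]
j=4: a[4]=6 ≤ 7 → i=2, swap a[2],a[4] → [7,6,6,11,12,7,12,8,10,10,10,8,7]
j=5: a[5]=7 ≤ 7 → i=3, swap a[3],a[5] → [7,6,6,7,12,11,12,8,10,10,10,8,7]
j=6: a[6]=12 > 7 → no swap
j=7: a[7]=8 > 7 → no swap
j=8: a[8]=10 > 7 → no swap
j=9: a[9]=10 > 7 → no swap
j=10: a[10]=10 > 7 → no swap
j=11: a[11]=8 > 7 → no swap
final swap a[4],a[12] → [7,6,6,7,7,11,12,8,10,10,10,8,12]; return 4
p = 4; k-1 = 4 == 4 ⇒ pivot

4; pivot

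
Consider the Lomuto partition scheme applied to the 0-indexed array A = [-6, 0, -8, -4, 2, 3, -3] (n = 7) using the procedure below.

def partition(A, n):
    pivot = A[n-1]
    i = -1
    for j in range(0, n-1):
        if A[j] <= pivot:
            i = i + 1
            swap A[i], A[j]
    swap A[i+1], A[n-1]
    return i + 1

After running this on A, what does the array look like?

[-6, -8, -4, -3, 2, 3, 0]

pivot = A[6] = -3; i = -1
j=0: A[0]=-6 ≤ -3 → i=0, swap A[0],A[0] (no change) → [-6, 0, -8, -4, 2, 3, -3]
j=1: A[1]=0 > -3 → no swap
j=2: A[2]=-8 ≤ -3 → i=1, swap A[1],A[2] → [-6, -8, 0, -4, 2, 3, -3]
j=3: A[3]=-4 ≤ -3 → i=2, swap A[2],A[3] → [-6, -8, -4, 0, 2, 3, -3]
j=4: A[4]=2 > -3 → no swap
j=5: A[5]=3 > -3 → no swap
final swap A[3],A[6] → [-6, -8, -4, -3, 2, 3, 0]; return 3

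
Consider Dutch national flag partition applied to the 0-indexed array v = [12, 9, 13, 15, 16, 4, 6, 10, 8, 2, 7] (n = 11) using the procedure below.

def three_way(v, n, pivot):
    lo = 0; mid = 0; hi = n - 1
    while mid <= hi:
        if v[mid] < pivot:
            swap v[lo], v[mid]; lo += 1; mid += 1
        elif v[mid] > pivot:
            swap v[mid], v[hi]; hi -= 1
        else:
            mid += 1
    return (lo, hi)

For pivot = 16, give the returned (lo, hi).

(10, 10)

lo=0 mid=0 hi=10
12<16: swap(0,0), lo=1 mid=1 ⇒ [12, 9, 13, 15, 16, 4, 6, 10, 8, 2, 7]
9<16: swap(1,1), lo=2 mid=2 ⇒ [12, 9, 13, 15, 16, 4, 6, 10, 8, 2, 7]
13<16: swap(2,2), lo=3 mid=3 ⇒ [12, 9, 13, 15, 16, 4, 6, 10, 8, 2, 7]
15<16: swap(3,3), lo=4 mid=4 ⇒ [12, 9, 13, 15, 16, 4, 6, 10, 8, 2, 7]
16=16: mid=5
4<16: swap(4,5), lo=5 mid=6 ⇒ [12, 9, 13, 15, 4, 16, 6, 10, 8, 2, 7]
6<16: swap(5,6), lo=6 mid=7 ⇒ [12, 9, 13, 15, 4, 6, 16, 10, 8, 2, 7]
10<16: swap(6,7), lo=7 mid=8 ⇒ [12, 9, 13, 15, 4, 6, 10, 16, 8, 2, 7]
8<16: swap(7,8), lo=8 mid=9 ⇒ [12, 9, 13, 15, 4, 6, 10, 8, 16, 2, 7]
2<16: swap(8,9), lo=9 mid=10 ⇒ [12, 9, 13, 15, 4, 6, 10, 8, 2, 16, 7]
7<16: swap(9,10), lo=10 mid=11 ⇒ [12, 9, 13, 15, 4, 6, 10, 8, 2, 7, 16]
done. lo=10 hi=10; v=[12, 9, 13, 15, 4, 6, 10, 8, 2, 7, 16]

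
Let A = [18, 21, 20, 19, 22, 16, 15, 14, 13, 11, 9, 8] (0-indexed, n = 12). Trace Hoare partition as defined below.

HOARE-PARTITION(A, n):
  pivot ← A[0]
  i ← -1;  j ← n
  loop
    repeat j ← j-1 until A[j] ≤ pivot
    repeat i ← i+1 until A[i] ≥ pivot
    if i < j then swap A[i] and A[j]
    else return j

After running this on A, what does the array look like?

[8, 9, 11, 13, 14, 16, 15, 22, 19, 20, 21, 18]

pivot=18
j stops at 11 (8), i stops at 0 (18); swap ⇒ [8, 21, 20, 19, 22, 16, 15, 14, 13, 11, 9, 18]
j stops at 10 (9), i stops at 1 (21); swap ⇒ [8, 9, 20, 19, 22, 16, 15, 14, 13, 11, 21, 18]
j stops at 9 (11), i stops at 2 (20); swap ⇒ [8, 9, 11, 19, 22, 16, 15, 14, 13, 20, 21, 18]
j stops at 8 (13), i stops at 3 (19); swap ⇒ [8, 9, 11, 13, 22, 16, 15, 14, 19, 20, 21, 18]
j stops at 7 (14), i stops at 4 (22); swap ⇒ [8, 9, 11, 13, 14, 16, 15, 22, 19, 20, 21, 18]
j stops at 6, i stops at 7; i≥j ⇒ return 6. A=[8, 9, 11, 13, 14, 16, 15, 22, 19, 20, 21, 18]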